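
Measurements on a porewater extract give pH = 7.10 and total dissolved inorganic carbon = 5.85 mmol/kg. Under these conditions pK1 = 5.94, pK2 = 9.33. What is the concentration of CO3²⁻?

[CO3²⁻] = 0.0320 mmol/kg

α₂ = 1 / (1 + [H⁺]/K2 + [H⁺]²/(K1K2)) = 1 / (1 + 10^+2.23 + 10^+1.07)
   = 1 / (1 + 169.82 + 11.749) = 1/182.57 = 0.005477
[CO3²⁻] = α₂ × DIC = 0.005477 × 5.85 = 0.0320 mmol/kg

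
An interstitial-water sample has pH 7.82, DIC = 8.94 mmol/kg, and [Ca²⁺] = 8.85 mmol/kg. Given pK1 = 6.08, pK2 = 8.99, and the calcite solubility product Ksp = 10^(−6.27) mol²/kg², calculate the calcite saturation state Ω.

α₂ = 1 / (1 + [H⁺]/K2 + [H⁺]²/(K1K2)) = 1 / (1 + 10^+1.17 + 10^-0.57)
   = 1 / (1 + 14.791 + 0.26915) = 1/16.060 = 0.06227
[CO3²⁻] = α₂ × DIC = 0.06227 × 8.94 = 0.5567 mmol/kg
Ksp = 10^(−6.27) = 5.370×10^-7
Ω = [Ca²⁺][CO3²⁻]/Ksp = (8.85×10^-3)(5.567×10^-4) / 5.370×10^-7 = 9.17

Ω = 9.17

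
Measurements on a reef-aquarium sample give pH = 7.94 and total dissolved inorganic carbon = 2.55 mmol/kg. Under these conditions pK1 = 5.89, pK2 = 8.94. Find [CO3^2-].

α₂ = 1 / (1 + [H⁺]/K2 + [H⁺]²/(K1K2)) = 1 / (1 + 10^+1.00 + 10^-1.05)
   = 1 / (1 + 10.000 + 0.089125) = 1/11.089 = 0.09018
[CO3²⁻] = α₂ × DIC = 0.09018 × 2.55 = 0.230 mmol/kg

[CO3²⁻] = 0.230 mmol/kg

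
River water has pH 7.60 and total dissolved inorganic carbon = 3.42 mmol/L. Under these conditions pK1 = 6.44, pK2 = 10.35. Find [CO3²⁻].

[CO3²⁻] = 5.68 μmol/L

α₂ = 1 / (1 + [H⁺]/K2 + [H⁺]²/(K1K2)) = 1 / (1 + 10^+2.75 + 10^+1.59)
   = 1 / (1 + 562.34 + 38.905) = 1/602.25 = 0.001660
[CO3²⁻] = α₂ × DIC = 0.001660 × 3.42 = 0.00568 mmol/L = 5.68 μmol/L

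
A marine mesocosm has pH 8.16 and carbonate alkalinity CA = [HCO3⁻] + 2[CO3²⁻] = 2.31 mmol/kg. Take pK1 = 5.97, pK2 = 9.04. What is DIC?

CA = [HCO3⁻] + 2[CO3²⁻] = (α₁ + 2α₂)·DIC
At pH 8.16: [H⁺]/K1 = 10^-2.19 = 0.0064565, K2/[H⁺] = 10^-0.88 = 0.13183
α₁ = 1/(1 + 0.0064565 + 0.13183) = 1/1.1383 = 0.8785; α₂ = α₁·K2/[H⁺] = 0.1158
α₁ + 2α₂ = 1.1101
DIC = CA / (α₁ + 2α₂) = 2.31 / 1.1101 = 2.08 mmol/kg

DIC = 2.08 mmol/kg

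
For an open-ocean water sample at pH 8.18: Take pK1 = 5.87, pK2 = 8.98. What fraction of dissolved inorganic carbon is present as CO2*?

α₀ = 1 / (1 + K1/[H⁺] + K1K2/[H⁺]²) = 1 / (1 + 10^+2.31 + 10^+1.51)
   = 1 / (1 + 204.17 + 32.359) = 1/237.53 = 0.004210

α₀ = 0.00421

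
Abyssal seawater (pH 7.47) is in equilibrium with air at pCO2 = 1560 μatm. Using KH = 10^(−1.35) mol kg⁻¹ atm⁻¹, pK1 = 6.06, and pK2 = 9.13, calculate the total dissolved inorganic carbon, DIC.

DIC = 1.90 mmol/kg

[CO2*] = KH · pCO2 = 10^(−1.35) × 1560×10^-6 = 6.968×10^-5 mol/kg
α₀ = 1/(1 + K1/[H⁺] + K1K2/[H⁺]²) = 1/(1 + 10^+1.41 + 10^-0.25) = 0.03668
DIC = [CO2*]/α₀ = 6.968×10^-5 / 0.03668 = 1.90 mmol/kg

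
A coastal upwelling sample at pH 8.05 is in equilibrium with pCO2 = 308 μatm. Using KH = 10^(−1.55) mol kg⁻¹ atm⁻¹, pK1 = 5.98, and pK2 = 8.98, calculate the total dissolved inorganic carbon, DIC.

DIC = 1.15 mmol/kg

[CO2*] = KH · pCO2 = 10^(−1.55) × 308×10^-6 = 8.681×10^-6 mol/kg
α₀ = 1/(1 + K1/[H⁺] + K1K2/[H⁺]²) = 1/(1 + 10^+2.07 + 10^+1.14) = 0.007559
DIC = [CO2*]/α₀ = 8.681×10^-6 / 0.007559 = 1.15 mmol/kg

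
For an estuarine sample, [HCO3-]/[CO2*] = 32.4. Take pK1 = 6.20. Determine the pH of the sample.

From K1 = [H⁺][HCO3-]/[CO2*]:  pH = pK1 + log₁₀([HCO3-]/[CO2*])
log₁₀(32.4) = +1.511
pH = 6.20 + (+1.511) = 7.71

pH = 7.71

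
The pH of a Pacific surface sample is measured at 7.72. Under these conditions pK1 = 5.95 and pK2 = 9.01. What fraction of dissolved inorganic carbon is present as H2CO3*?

α₀ = 0.0159

α₀ = 1 / (1 + K1/[H⁺] + K1K2/[H⁺]²) = 1 / (1 + 10^+1.77 + 10^+0.48)
   = 1 / (1 + 58.884 + 3.0200) = 1/62.904 = 0.01590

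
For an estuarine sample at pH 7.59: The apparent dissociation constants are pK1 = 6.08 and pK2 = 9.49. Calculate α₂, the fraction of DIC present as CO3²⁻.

α₂ = 1 / (1 + [H⁺]/K2 + [H⁺]²/(K1K2)) = 1 / (1 + 10^+1.90 + 10^+0.39)
   = 1 / (1 + 79.433 + 2.4547) = 1/82.888 = 0.01206

α₂ = 0.0121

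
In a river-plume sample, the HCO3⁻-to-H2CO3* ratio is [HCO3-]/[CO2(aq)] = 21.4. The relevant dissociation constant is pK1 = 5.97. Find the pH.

From K1 = [H⁺][HCO3-]/[CO2(aq)]:  pH = pK1 + log₁₀([HCO3-]/[CO2(aq)])
log₁₀(21.4) = +1.330
pH = 5.97 + (+1.330) = 7.30

pH = 7.30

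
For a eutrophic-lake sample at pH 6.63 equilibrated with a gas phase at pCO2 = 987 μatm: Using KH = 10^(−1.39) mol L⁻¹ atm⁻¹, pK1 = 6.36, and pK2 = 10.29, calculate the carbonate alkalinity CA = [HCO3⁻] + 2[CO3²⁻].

[CO2*] = KH · pCO2 = 10^(−1.39) × 987×10^-6 = 4.021×10^-5 mol/L
α₀ = 1/(1 + K1/[H⁺] + K1K2/[H⁺]²) = 1/(1 + 10^+0.27 + 10^-3.39) = 0.3493
DIC = [CO2*]/α₀ = 4.021×10^-5 / 0.3493 = 0.1151 mmol/L
CA = (α₁ + 2α₂)·DIC = (0.6505 + 2×0.0001423) × 0.1151 = 0.0749 mmol/L

CA = 0.0749 mmol/L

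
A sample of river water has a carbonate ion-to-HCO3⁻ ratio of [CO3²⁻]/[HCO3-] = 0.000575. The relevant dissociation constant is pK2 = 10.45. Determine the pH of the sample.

pH = 7.21

From K2 = [H⁺][CO3²⁻]/[HCO3-]:  pH = pK2 + log₁₀([CO3²⁻]/[HCO3-])
log₁₀(0.000575) = -3.240
pH = 10.45 + (-3.240) = 7.21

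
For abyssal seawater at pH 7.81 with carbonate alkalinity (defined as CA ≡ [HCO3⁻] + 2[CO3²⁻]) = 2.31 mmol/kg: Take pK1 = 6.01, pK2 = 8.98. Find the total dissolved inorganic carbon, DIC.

CA = [HCO3⁻] + 2[CO3²⁻] = (α₁ + 2α₂)·DIC
At pH 7.81: [H⁺]/K1 = 10^-1.80 = 0.015849, K2/[H⁺] = 10^-1.17 = 0.067608
α₁ = 1/(1 + 0.015849 + 0.067608) = 1/1.0835 = 0.9230; α₂ = α₁·K2/[H⁺] = 0.06240
α₁ + 2α₂ = 1.0478
DIC = CA / (α₁ + 2α₂) = 2.31 / 1.0478 = 2.20 mmol/kg

DIC = 2.20 mmol/kg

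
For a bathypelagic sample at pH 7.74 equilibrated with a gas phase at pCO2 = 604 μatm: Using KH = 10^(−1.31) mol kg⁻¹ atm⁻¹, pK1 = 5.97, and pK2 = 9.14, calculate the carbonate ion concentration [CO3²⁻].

[CO2*] = KH · pCO2 = 10^(−1.31) × 604×10^-6 = 2.958×10^-5 mol/kg
α₀ = 1/(1 + K1/[H⁺] + K1K2/[H⁺]²) = 1/(1 + 10^+1.77 + 10^+0.37) = 0.01607
DIC = [CO2*]/α₀ = 2.958×10^-5 / 0.01607 = 1.841 mmol/kg
[CO3²⁻] = α₂·DIC; α₂ = 0.03767, so [CO3²⁻] = 0.03767 × 1.841 = 0.0693 mmol/kg

[CO3²⁻] = 0.0693 mmol/kg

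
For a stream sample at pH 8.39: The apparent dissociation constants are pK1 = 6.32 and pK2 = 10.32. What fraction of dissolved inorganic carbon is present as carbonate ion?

α₂ = 0.0115

α₂ = 1 / (1 + [H⁺]/K2 + [H⁺]²/(K1K2)) = 1 / (1 + 10^+1.93 + 10^-0.14)
   = 1 / (1 + 85.114 + 0.72444) = 1/86.838 = 0.01152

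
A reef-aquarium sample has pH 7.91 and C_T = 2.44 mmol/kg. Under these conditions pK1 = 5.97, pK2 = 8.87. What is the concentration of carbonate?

[CO3²⁻] = 0.239 mmol/kg

α₂ = 1 / (1 + [H⁺]/K2 + [H⁺]²/(K1K2)) = 1 / (1 + 10^+0.96 + 10^-0.98)
   = 1 / (1 + 9.1201 + 0.10471) = 1/10.225 = 0.09780
[CO3²⁻] = α₂ × DIC = 0.09780 × 2.44 = 0.239 mmol/kg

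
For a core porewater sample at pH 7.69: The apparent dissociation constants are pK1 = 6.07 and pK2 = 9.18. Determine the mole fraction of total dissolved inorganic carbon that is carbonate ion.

α₂ = 1 / (1 + [H⁺]/K2 + [H⁺]²/(K1K2)) = 1 / (1 + 10^+1.49 + 10^-0.13)
   = 1 / (1 + 30.903 + 0.74131) = 1/32.644 = 0.03063

α₂ = 0.0306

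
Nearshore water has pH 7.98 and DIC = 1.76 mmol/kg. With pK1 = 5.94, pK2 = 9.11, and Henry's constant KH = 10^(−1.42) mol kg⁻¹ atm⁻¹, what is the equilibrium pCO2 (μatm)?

α₀ = 1 / (1 + K1/[H⁺] + K1K2/[H⁺]²) = 1 / (1 + 10^+2.04 + 10^+0.91)
   = 1 / (1 + 109.65 + 8.1283) = 1/118.78 = 0.008419
[CO2*] = α₀ × DIC = 0.008419 × 1.76 = 0.01482 mmol/kg = 14.82 μmol/kg
pCO2 = [CO2*]/KH = 1.482×10^-5 / 3.802×10^-2 = 390 μatm

pCO2 = 390 μatm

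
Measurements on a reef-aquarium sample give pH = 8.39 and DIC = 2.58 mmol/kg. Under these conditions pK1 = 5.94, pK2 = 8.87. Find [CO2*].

α₀ = 1 / (1 + K1/[H⁺] + K1K2/[H⁺]²) = 1 / (1 + 10^+2.45 + 10^+1.97)
   = 1 / (1 + 281.84 + 93.325) = 1/376.16 = 0.002658
[CO2*] = α₀ × DIC = 0.002658 × 2.58 = 0.00686 mmol/kg = 6.86 μmol/kg

[CO2*] = 6.86 μmol/kg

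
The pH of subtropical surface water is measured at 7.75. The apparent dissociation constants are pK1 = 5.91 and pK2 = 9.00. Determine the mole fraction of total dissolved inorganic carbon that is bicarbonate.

α₁ = 0.934

α₁ = 1 / (1 + [H⁺]/K1 + K2/[H⁺]) = 1 / (1 + 10^-1.84 + 10^-1.25)
   = 1 / (1 + 0.014454 + 0.056234) = 1/1.0707 = 0.9340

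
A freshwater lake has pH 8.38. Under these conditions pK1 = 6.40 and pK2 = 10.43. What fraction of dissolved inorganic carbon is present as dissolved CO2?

α₀ = 0.0103

α₀ = 1 / (1 + K1/[H⁺] + K1K2/[H⁺]²) = 1 / (1 + 10^+1.98 + 10^-0.07)
   = 1 / (1 + 95.499 + 0.85114) = 1/97.350 = 0.01027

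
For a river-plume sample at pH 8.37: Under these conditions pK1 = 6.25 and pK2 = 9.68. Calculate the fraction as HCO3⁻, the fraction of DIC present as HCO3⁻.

α₁ = 0.946

α₁ = 1 / (1 + [H⁺]/K1 + K2/[H⁺]) = 1 / (1 + 10^-2.12 + 10^-1.31)
   = 1 / (1 + 0.0075858 + 0.048978) = 1/1.0566 = 0.9465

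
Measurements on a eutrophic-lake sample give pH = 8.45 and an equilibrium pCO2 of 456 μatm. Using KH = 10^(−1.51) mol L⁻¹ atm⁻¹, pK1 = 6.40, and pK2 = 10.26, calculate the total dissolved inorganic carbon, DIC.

DIC = 1.62 mmol/L

[CO2*] = KH · pCO2 = 10^(−1.51) × 456×10^-6 = 1.409×10^-5 mol/L
α₀ = 1/(1 + K1/[H⁺] + K1K2/[H⁺]²) = 1/(1 + 10^+2.05 + 10^+0.24) = 0.008700
DIC = [CO2*]/α₀ = 1.409×10^-5 / 0.008700 = 1.62 mmol/L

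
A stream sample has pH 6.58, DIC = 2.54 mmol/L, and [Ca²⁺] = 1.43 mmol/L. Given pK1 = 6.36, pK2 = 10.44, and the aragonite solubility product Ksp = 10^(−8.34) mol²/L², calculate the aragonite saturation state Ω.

Ω = 0.0684

α₂ = 1 / (1 + [H⁺]/K2 + [H⁺]²/(K1K2)) = 1 / (1 + 10^+3.86 + 10^+3.64)
   = 1 / (1 + 7244.4 + 4365.2) = 1/1.1611×10^4 = 8.613×10^-5
[CO3²⁻] = α₂ × DIC = 8.613×10^-5 × 2.54 = 0.0002188 mmol/L = 0.2188 μmol/L
Ksp = 10^(−8.34) = 4.571×10^-9
Ω = [Ca²⁺][CO3²⁻]/Ksp = (1.43×10^-3)(2.188×10^-7) / 4.571×10^-9 = 0.0684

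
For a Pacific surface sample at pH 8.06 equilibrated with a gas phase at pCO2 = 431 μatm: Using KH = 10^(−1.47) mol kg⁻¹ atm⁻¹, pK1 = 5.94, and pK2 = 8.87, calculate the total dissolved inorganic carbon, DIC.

[CO2*] = KH · pCO2 = 10^(−1.47) × 431×10^-6 = 1.460×10^-5 mol/kg
α₀ = 1/(1 + K1/[H⁺] + K1K2/[H⁺]²) = 1/(1 + 10^+2.12 + 10^+1.31) = 0.006526
DIC = [CO2*]/α₀ = 1.460×10^-5 / 0.006526 = 2.24 mmol/kg

DIC = 2.24 mmol/kg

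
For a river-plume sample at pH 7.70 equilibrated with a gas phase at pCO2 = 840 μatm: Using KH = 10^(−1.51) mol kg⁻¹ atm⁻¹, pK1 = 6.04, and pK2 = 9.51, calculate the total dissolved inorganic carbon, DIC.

DIC = 1.23 mmol/kg

[CO2*] = KH · pCO2 = 10^(−1.51) × 840×10^-6 = 2.596×10^-5 mol/kg
α₀ = 1/(1 + K1/[H⁺] + K1K2/[H⁺]²) = 1/(1 + 10^+1.66 + 10^-0.15) = 0.02109
DIC = [CO2*]/α₀ = 2.596×10^-5 / 0.02109 = 1.23 mmol/kg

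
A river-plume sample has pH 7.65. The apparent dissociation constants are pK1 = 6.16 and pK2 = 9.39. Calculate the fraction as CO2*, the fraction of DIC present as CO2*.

α₀ = 1 / (1 + K1/[H⁺] + K1K2/[H⁺]²) = 1 / (1 + 10^+1.49 + 10^-0.25)
   = 1 / (1 + 30.903 + 0.56234) = 1/32.465 = 0.03080

α₀ = 0.0308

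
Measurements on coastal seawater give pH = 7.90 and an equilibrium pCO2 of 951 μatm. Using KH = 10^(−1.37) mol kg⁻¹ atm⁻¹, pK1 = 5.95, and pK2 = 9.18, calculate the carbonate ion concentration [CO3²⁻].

[CO3²⁻] = 0.190 mmol/kg

[CO2*] = KH · pCO2 = 10^(−1.37) × 951×10^-6 = 4.057×10^-5 mol/kg
α₀ = 1/(1 + K1/[H⁺] + K1K2/[H⁺]²) = 1/(1 + 10^+1.95 + 10^+0.67) = 0.01055
DIC = [CO2*]/α₀ = 4.057×10^-5 / 0.01055 = 3.846 mmol/kg
[CO3²⁻] = α₂·DIC; α₂ = 0.04934, so [CO3²⁻] = 0.04934 × 3.846 = 0.190 mmol/kg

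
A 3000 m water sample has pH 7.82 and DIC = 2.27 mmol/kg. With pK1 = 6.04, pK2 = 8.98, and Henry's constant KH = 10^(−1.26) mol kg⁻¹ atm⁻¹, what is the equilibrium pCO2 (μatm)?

pCO2 = 631 μatm

α₀ = 1 / (1 + K1/[H⁺] + K1K2/[H⁺]²) = 1 / (1 + 10^+1.78 + 10^+0.62)
   = 1 / (1 + 60.256 + 4.1687) = 1/65.425 = 0.01528
[CO2*] = α₀ × DIC = 0.01528 × 2.27 = 0.03470 mmol/kg
pCO2 = [CO2*]/KH = 3.470×10^-5 / 5.495×10^-2 = 631 μatm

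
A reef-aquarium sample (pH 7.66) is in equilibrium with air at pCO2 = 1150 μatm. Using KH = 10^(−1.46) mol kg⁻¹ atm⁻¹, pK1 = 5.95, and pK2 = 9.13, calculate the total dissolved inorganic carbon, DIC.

DIC = 2.15 mmol/kg

[CO2*] = KH · pCO2 = 10^(−1.46) × 1150×10^-6 = 3.987×10^-5 mol/kg
α₀ = 1/(1 + K1/[H⁺] + K1K2/[H⁺]²) = 1/(1 + 10^+1.71 + 10^+0.24) = 0.01851
DIC = [CO2*]/α₀ = 3.987×10^-5 / 0.01851 = 2.15 mmol/kg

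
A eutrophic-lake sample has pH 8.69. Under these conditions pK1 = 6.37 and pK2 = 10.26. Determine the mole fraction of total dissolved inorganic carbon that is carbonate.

α₂ = 0.0261

α₂ = 1 / (1 + [H⁺]/K2 + [H⁺]²/(K1K2)) = 1 / (1 + 10^+1.57 + 10^-0.75)
   = 1 / (1 + 37.154 + 0.17783) = 1/38.331 = 0.02609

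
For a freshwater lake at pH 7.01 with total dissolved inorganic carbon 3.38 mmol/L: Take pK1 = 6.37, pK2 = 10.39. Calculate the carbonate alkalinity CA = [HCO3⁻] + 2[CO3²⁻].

CA = [HCO3⁻] + 2[CO3²⁻] = (α₁ + 2α₂)·DIC
At pH 7.01: [H⁺]/K1 = 10^-0.64 = 0.22909, K2/[H⁺] = 10^-3.38 = 0.00041687
α₁ = 1/(1 + 0.22909 + 0.00041687) = 1/1.2295 = 0.8133; α₂ = α₁·K2/[H⁺] = 0.0003391
α₁ + 2α₂ = 0.8140
CA = 0.8140 × 3.38 = 2.75 mmol/L

CA = 2.75 mmol/L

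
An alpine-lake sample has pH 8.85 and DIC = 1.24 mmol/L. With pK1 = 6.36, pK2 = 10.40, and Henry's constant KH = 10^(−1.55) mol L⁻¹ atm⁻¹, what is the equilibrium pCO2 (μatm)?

α₀ = 1 / (1 + K1/[H⁺] + K1K2/[H⁺]²) = 1 / (1 + 10^+2.49 + 10^+0.94)
   = 1 / (1 + 309.03 + 8.7096) = 1/318.74 = 0.003137
[CO2*] = α₀ × DIC = 0.003137 × 1.24 = 0.003890 mmol/L = 3.890 μmol/L
pCO2 = [CO2*]/KH = 3.890×10^-6 / 2.818×10^-2 = 138 μatm

pCO2 = 138 μatm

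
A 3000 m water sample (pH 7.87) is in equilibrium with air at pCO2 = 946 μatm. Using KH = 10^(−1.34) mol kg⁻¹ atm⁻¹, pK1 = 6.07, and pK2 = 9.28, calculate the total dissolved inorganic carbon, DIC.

DIC = 2.88 mmol/kg

[CO2*] = KH · pCO2 = 10^(−1.34) × 946×10^-6 = 4.324×10^-5 mol/kg
α₀ = 1/(1 + K1/[H⁺] + K1K2/[H⁺]²) = 1/(1 + 10^+1.80 + 10^+0.39) = 0.01503
DIC = [CO2*]/α₀ = 4.324×10^-5 / 0.01503 = 2.88 mmol/kg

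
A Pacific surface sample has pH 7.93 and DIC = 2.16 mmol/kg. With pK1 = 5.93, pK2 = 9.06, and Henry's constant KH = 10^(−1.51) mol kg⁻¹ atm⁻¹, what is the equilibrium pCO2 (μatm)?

pCO2 = 645 μatm

α₀ = 1 / (1 + K1/[H⁺] + K1K2/[H⁺]²) = 1 / (1 + 10^+2.00 + 10^+0.87)
   = 1 / (1 + 100.00 + 7.4131) = 1/108.41 = 0.009224
[CO2*] = α₀ × DIC = 0.009224 × 2.16 = 0.01992 mmol/kg = 19.92 μmol/kg
pCO2 = [CO2*]/KH = 1.992×10^-5 / 3.090×10^-2 = 645 μatm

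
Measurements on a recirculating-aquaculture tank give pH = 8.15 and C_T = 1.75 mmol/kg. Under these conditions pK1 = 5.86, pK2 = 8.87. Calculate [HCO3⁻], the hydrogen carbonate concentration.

α₁ = 1 / (1 + [H⁺]/K1 + K2/[H⁺]) = 1 / (1 + 10^-2.29 + 10^-0.72)
   = 1 / (1 + 0.0051286 + 0.19055) = 1/1.1957 = 0.8363
[HCO3⁻] = α₁ × DIC = 0.8363 × 1.75 = 1.46 mmol/kg

[HCO3⁻] = 1.46 mmol/kg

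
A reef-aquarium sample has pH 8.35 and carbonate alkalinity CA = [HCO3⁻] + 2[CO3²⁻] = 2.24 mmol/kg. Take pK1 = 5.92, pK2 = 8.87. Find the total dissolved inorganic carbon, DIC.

CA = [HCO3⁻] + 2[CO3²⁻] = (α₁ + 2α₂)·DIC
At pH 8.35: [H⁺]/K1 = 10^-2.43 = 0.0037154, K2/[H⁺] = 10^-0.52 = 0.30200
α₁ = 1/(1 + 0.0037154 + 0.30200) = 1/1.3057 = 0.7659; α₂ = α₁·K2/[H⁺] = 0.2313
α₁ + 2α₂ = 1.2284
DIC = CA / (α₁ + 2α₂) = 2.24 / 1.2284 = 1.82 mmol/kg

DIC = 1.82 mmol/kg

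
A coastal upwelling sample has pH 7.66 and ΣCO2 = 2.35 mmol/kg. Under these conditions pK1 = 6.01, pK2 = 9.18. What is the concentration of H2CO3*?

α₀ = 1 / (1 + K1/[H⁺] + K1K2/[H⁺]²) = 1 / (1 + 10^+1.65 + 10^+0.13)
   = 1 / (1 + 44.668 + 1.3490) = 1/47.017 = 0.02127
[CO2*] = α₀ × DIC = 0.02127 × 2.35 = 0.0500 mmol/kg

[CO2*] = 0.0500 mmol/kg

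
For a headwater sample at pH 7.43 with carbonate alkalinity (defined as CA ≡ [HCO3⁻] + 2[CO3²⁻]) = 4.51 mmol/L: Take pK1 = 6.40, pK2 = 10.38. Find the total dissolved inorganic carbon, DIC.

CA = [HCO3⁻] + 2[CO3²⁻] = (α₁ + 2α₂)·DIC
At pH 7.43: [H⁺]/K1 = 10^-1.03 = 0.093325, K2/[H⁺] = 10^-2.95 = 0.0011220
α₁ = 1/(1 + 0.093325 + 0.0011220) = 1/1.0944 = 0.9137; α₂ = α₁·K2/[H⁺] = 0.001025
α₁ + 2α₂ = 0.9158
DIC = CA / (α₁ + 2α₂) = 4.51 / 0.9158 = 4.92 mmol/L

DIC = 4.92 mmol/L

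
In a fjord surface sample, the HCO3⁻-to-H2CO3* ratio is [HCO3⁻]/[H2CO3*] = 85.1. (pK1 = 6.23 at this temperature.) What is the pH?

From K1 = [H⁺][HCO3⁻]/[H2CO3*]:  pH = pK1 + log₁₀([HCO3⁻]/[H2CO3*])
log₁₀(85.1) = +1.930
pH = 6.23 + (+1.930) = 8.16

pH = 8.16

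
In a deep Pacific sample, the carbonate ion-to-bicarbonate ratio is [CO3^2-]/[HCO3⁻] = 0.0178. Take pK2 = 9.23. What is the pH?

pH = 7.48

From K2 = [H⁺][CO3^2-]/[HCO3⁻]:  pH = pK2 + log₁₀([CO3^2-]/[HCO3⁻])
log₁₀(0.0178) = -1.750
pH = 9.23 + (-1.750) = 7.48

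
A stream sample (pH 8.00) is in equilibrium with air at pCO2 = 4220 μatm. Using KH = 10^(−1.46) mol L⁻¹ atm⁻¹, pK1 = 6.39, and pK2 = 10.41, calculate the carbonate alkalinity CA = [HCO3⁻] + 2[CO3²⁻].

[CO2*] = KH · pCO2 = 10^(−1.46) × 4220×10^-6 = 1.463×10^-4 mol/L
α₀ = 1/(1 + K1/[H⁺] + K1K2/[H⁺]²) = 1/(1 + 10^+1.61 + 10^-0.80) = 0.02387
DIC = [CO2*]/α₀ = 1.463×10^-4 / 0.02387 = 6.130 mmol/L
CA = (α₁ + 2α₂)·DIC = (0.9723 + 2×0.003783) × 6.130 = 6.01 mmol/L

CA = 6.01 mmol/L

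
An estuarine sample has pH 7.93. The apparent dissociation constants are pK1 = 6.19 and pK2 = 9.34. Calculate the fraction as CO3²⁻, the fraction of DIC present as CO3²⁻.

α₂ = 1 / (1 + [H⁺]/K2 + [H⁺]²/(K1K2)) = 1 / (1 + 10^+1.41 + 10^-0.33)
   = 1 / (1 + 25.704 + 0.46774) = 1/27.172 = 0.03680

α₂ = 0.0368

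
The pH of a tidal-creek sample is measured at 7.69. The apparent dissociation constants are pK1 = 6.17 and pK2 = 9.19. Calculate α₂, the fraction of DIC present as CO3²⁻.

α₂ = 1 / (1 + [H⁺]/K2 + [H⁺]²/(K1K2)) = 1 / (1 + 10^+1.50 + 10^-0.02)
   = 1 / (1 + 31.623 + 0.95499) = 1/33.578 = 0.02978

α₂ = 0.0298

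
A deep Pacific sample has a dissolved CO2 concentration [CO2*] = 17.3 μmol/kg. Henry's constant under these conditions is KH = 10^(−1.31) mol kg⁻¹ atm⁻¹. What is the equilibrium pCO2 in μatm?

pCO2 = 353 μatm

KH = 10^(−1.31) = 4.898×10^-2 mol kg⁻¹ atm⁻¹
pCO2 = [CO2*]/KH = 17.3×10^-6 / 4.898×10^-2 = 3.53×10^-4 atm = 353 μatm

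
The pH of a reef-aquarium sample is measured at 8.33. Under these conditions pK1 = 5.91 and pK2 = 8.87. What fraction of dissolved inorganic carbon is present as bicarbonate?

α₁ = 0.774

α₁ = 1 / (1 + [H⁺]/K1 + K2/[H⁺]) = 1 / (1 + 10^-2.42 + 10^-0.54)
   = 1 / (1 + 0.0038019 + 0.28840) = 1/1.2922 = 0.7739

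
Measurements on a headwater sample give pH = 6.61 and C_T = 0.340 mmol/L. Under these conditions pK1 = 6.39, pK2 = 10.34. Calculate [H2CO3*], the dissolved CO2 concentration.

[CO2*] = 0.128 mmol/L

α₀ = 1 / (1 + K1/[H⁺] + K1K2/[H⁺]²) = 1 / (1 + 10^+0.22 + 10^-3.51)
   = 1 / (1 + 1.6596 + 0.00030903) = 1/2.6599 = 0.3760
[CO2*] = α₀ × DIC = 0.3760 × 0.340 = 0.128 mmol/L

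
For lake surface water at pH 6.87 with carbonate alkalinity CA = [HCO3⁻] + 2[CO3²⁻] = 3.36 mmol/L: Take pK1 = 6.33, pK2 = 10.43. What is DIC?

DIC = 4.33 mmol/L

CA = [HCO3⁻] + 2[CO3²⁻] = (α₁ + 2α₂)·DIC
At pH 6.87: [H⁺]/K1 = 10^-0.54 = 0.28840, K2/[H⁺] = 10^-3.56 = 0.00027542
α₁ = 1/(1 + 0.28840 + 0.00027542) = 1/1.2887 = 0.7760; α₂ = α₁·K2/[H⁺] = 0.0002137
α₁ + 2α₂ = 0.7764
DIC = CA / (α₁ + 2α₂) = 3.36 / 0.7764 = 4.33 mmol/L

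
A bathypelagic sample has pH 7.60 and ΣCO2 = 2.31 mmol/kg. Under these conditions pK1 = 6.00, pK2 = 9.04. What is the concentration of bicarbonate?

α₁ = 1 / (1 + [H⁺]/K1 + K2/[H⁺]) = 1 / (1 + 10^-1.60 + 10^-1.44)
   = 1 / (1 + 0.025119 + 0.036308) = 1/1.0614 = 0.9421
[HCO3⁻] = α₁ × DIC = 0.9421 × 2.31 = 2.18 mmol/kg

[HCO3⁻] = 2.18 mmol/kg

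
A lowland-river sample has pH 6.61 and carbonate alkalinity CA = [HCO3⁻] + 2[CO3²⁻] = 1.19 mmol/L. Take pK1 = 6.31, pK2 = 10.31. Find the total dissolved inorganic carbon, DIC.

CA = [HCO3⁻] + 2[CO3²⁻] = (α₁ + 2α₂)·DIC
At pH 6.61: [H⁺]/K1 = 10^-0.30 = 0.50119, K2/[H⁺] = 10^-3.70 = 0.00019953
α₁ = 1/(1 + 0.50119 + 0.00019953) = 1/1.5014 = 0.6661; α₂ = α₁·K2/[H⁺] = 0.0001329
α₁ + 2α₂ = 0.6663
DIC = CA / (α₁ + 2α₂) = 1.19 / 0.6663 = 1.79 mmol/L

DIC = 1.79 mmol/L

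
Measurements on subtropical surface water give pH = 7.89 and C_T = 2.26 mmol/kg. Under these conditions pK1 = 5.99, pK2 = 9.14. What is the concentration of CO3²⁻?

[CO3²⁻] = 0.119 mmol/kg

α₂ = 1 / (1 + [H⁺]/K2 + [H⁺]²/(K1K2)) = 1 / (1 + 10^+1.25 + 10^-0.65)
   = 1 / (1 + 17.783 + 0.22387) = 1/19.007 = 0.05261
[CO3²⁻] = α₂ × DIC = 0.05261 × 2.26 = 0.119 mmol/kg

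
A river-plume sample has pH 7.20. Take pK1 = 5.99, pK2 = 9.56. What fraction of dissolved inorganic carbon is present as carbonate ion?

α₂ = 0.00409

α₂ = 1 / (1 + [H⁺]/K2 + [H⁺]²/(K1K2)) = 1 / (1 + 10^+2.36 + 10^+1.15)
   = 1 / (1 + 229.09 + 14.125) = 1/244.21 = 0.004095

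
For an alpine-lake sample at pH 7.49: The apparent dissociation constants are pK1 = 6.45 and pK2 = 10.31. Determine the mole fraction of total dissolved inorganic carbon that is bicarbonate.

α₁ = 0.915

α₁ = 1 / (1 + [H⁺]/K1 + K2/[H⁺]) = 1 / (1 + 10^-1.04 + 10^-2.82)
   = 1 / (1 + 0.091201 + 0.0015136) = 1/1.0927 = 0.9152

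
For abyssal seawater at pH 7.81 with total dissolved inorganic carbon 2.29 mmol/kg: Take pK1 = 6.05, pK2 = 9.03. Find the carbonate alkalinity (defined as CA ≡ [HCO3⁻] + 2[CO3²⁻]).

CA = 2.38 mmol/kg

CA = [HCO3⁻] + 2[CO3²⁻] = (α₁ + 2α₂)·DIC
At pH 7.81: [H⁺]/K1 = 10^-1.76 = 0.017378, K2/[H⁺] = 10^-1.22 = 0.060256
α₁ = 1/(1 + 0.017378 + 0.060256) = 1/1.0776 = 0.9280; α₂ = α₁·K2/[H⁺] = 0.05592
α₁ + 2α₂ = 1.0398
CA = 1.0398 × 2.29 = 2.38 mmol/kg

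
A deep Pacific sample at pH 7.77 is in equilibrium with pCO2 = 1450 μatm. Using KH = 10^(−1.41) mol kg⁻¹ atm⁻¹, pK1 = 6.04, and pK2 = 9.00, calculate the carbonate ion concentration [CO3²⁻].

[CO2*] = KH · pCO2 = 10^(−1.41) × 1450×10^-6 = 5.641×10^-5 mol/kg
α₀ = 1/(1 + K1/[H⁺] + K1K2/[H⁺]²) = 1/(1 + 10^+1.73 + 10^+0.50) = 0.01728
DIC = [CO2*]/α₀ = 5.641×10^-5 / 0.01728 = 3.264 mmol/kg
[CO3²⁻] = α₂·DIC; α₂ = 0.05465, so [CO3²⁻] = 0.05465 × 3.264 = 0.178 mmol/kg

[CO3²⁻] = 0.178 mmol/kg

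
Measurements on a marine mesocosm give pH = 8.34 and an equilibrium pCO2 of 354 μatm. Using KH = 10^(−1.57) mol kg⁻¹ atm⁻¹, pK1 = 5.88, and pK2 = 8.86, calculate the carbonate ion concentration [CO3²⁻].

[CO3²⁻] = 0.830 mmol/kg

[CO2*] = KH · pCO2 = 10^(−1.57) × 354×10^-6 = 9.528×10^-6 mol/kg
α₀ = 1/(1 + K1/[H⁺] + K1K2/[H⁺]²) = 1/(1 + 10^+2.46 + 10^+1.94) = 0.002656
DIC = [CO2*]/α₀ = 9.528×10^-6 / 0.002656 = 3.587 mmol/kg
[CO3²⁻] = α₂·DIC; α₂ = 0.2313, so [CO3²⁻] = 0.2313 × 3.587 = 0.830 mmol/kg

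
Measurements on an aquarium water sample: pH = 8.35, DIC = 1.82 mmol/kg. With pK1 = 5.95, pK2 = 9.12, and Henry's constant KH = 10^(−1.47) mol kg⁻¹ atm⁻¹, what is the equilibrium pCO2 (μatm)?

pCO2 = 182 μatm

α₀ = 1 / (1 + K1/[H⁺] + K1K2/[H⁺]²) = 1 / (1 + 10^+2.40 + 10^+1.63)
   = 1 / (1 + 251.19 + 42.658) = 1/294.85 = 0.003392
[CO2*] = α₀ × DIC = 0.003392 × 1.82 = 0.006173 mmol/kg = 6.173 μmol/kg
pCO2 = [CO2*]/KH = 6.173×10^-6 / 3.388×10^-2 = 182 μatm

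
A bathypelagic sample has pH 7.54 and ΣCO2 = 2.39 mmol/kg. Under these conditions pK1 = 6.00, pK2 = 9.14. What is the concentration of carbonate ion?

α₂ = 1 / (1 + [H⁺]/K2 + [H⁺]²/(K1K2)) = 1 / (1 + 10^+1.60 + 10^+0.06)
   = 1 / (1 + 39.811 + 1.1482) = 1/41.959 = 0.02383
[CO3²⁻] = α₂ × DIC = 0.02383 × 2.39 = 0.0570 mmol/kg

[CO3²⁻] = 0.0570 mmol/kg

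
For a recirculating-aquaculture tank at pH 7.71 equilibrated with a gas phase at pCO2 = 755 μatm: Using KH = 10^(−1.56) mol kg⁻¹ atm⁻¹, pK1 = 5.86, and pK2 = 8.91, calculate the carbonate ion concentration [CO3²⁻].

[CO2*] = KH · pCO2 = 10^(−1.56) × 755×10^-6 = 2.079×10^-5 mol/kg
α₀ = 1/(1 + K1/[H⁺] + K1K2/[H⁺]²) = 1/(1 + 10^+1.85 + 10^+0.65) = 0.01311
DIC = [CO2*]/α₀ = 2.079×10^-5 / 0.01311 = 1.586 mmol/kg
[CO3²⁻] = α₂·DIC; α₂ = 0.05857, so [CO3²⁻] = 0.05857 × 1.586 = 0.0929 mmol/kg

[CO3²⁻] = 0.0929 mmol/kg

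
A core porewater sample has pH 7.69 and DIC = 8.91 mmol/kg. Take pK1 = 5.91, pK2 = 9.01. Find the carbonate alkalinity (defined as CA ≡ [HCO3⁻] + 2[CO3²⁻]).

CA = [HCO3⁻] + 2[CO3²⁻] = (α₁ + 2α₂)·DIC
At pH 7.69: [H⁺]/K1 = 10^-1.78 = 0.016596, K2/[H⁺] = 10^-1.32 = 0.047863
α₁ = 1/(1 + 0.016596 + 0.047863) = 1/1.0645 = 0.9394; α₂ = α₁·K2/[H⁺] = 0.04496
α₁ + 2α₂ = 1.0294
CA = 1.0294 × 8.91 = 9.17 mmol/kg

CA = 9.17 mmol/kg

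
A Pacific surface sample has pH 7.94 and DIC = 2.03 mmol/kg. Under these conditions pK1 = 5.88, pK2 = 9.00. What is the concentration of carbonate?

α₂ = 1 / (1 + [H⁺]/K2 + [H⁺]²/(K1K2)) = 1 / (1 + 10^+1.06 + 10^-1.00)
   = 1 / (1 + 11.482 + 0.10000) = 1/12.582 = 0.07948
[CO3²⁻] = α₂ × DIC = 0.07948 × 2.03 = 0.161 mmol/kg

[CO3²⁻] = 0.161 mmol/kg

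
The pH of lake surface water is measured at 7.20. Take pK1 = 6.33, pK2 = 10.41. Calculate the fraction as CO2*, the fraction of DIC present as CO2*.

α₀ = 1 / (1 + K1/[H⁺] + K1K2/[H⁺]²) = 1 / (1 + 10^+0.87 + 10^-2.34)
   = 1 / (1 + 7.4131 + 0.0045709) = 1/8.4177 = 0.1188

α₀ = 0.119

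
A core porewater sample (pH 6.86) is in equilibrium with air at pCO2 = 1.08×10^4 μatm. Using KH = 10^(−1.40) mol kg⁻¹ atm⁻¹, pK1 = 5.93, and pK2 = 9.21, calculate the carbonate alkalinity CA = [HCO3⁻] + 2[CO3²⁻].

[CO2*] = KH · pCO2 = 10^(−1.40) × 1.08×10^4×10^-6 = 4.300×10^-4 mol/kg
α₀ = 1/(1 + K1/[H⁺] + K1K2/[H⁺]²) = 1/(1 + 10^+0.93 + 10^-1.42) = 0.1047
DIC = [CO2*]/α₀ = 4.300×10^-4 / 0.1047 = 4.106 mmol/kg
CA = (α₁ + 2α₂)·DIC = (0.8913 + 2×0.003981) × 4.106 = 3.69 mmol/kg

CA = 3.69 mmol/kg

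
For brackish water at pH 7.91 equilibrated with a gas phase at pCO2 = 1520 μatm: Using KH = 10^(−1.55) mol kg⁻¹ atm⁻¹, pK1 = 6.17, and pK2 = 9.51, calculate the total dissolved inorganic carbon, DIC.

DIC = 2.46 mmol/kg

[CO2*] = KH · pCO2 = 10^(−1.55) × 1520×10^-6 = 4.284×10^-5 mol/kg
α₀ = 1/(1 + K1/[H⁺] + K1K2/[H⁺]²) = 1/(1 + 10^+1.74 + 10^+0.14) = 0.01744
DIC = [CO2*]/α₀ = 4.284×10^-5 / 0.01744 = 2.46 mmol/kg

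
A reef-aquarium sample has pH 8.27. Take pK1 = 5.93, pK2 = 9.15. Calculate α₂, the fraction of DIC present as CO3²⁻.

α₂ = 1 / (1 + [H⁺]/K2 + [H⁺]²/(K1K2)) = 1 / (1 + 10^+0.88 + 10^-1.46)
   = 1 / (1 + 7.5858 + 0.034674) = 1/8.6204 = 0.1160

α₂ = 0.116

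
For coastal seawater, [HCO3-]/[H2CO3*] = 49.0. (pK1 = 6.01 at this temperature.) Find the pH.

pH = 7.70

From K1 = [H⁺][HCO3-]/[H2CO3*]:  pH = pK1 + log₁₀([HCO3-]/[H2CO3*])
log₁₀(49.0) = +1.690
pH = 6.01 + (+1.690) = 7.70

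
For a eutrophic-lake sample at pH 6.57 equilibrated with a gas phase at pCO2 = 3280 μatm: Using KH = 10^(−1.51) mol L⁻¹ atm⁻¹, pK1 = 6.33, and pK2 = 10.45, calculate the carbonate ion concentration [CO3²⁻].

[CO3²⁻] = 0.0232 μmol/L

[CO2*] = KH · pCO2 = 10^(−1.51) × 3280×10^-6 = 1.014×10^-4 mol/L
α₀ = 1/(1 + K1/[H⁺] + K1K2/[H⁺]²) = 1/(1 + 10^+0.24 + 10^-3.64) = 0.3652
DIC = [CO2*]/α₀ = 1.014×10^-4 / 0.3652 = 0.2775 mmol/L
[CO3²⁻] = α₂·DIC; α₂ = 8.367×10^-5, so [CO3²⁻] = 8.367×10^-5 × 0.2775 = 2.32×10^-5 mmol/L = 0.0232 μmol/L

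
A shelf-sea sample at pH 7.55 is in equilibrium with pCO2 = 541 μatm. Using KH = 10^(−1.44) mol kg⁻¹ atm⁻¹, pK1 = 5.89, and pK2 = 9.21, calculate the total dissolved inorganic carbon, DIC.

DIC = 0.937 mmol/kg

[CO2*] = KH · pCO2 = 10^(−1.44) × 541×10^-6 = 1.964×10^-5 mol/kg
α₀ = 1/(1 + K1/[H⁺] + K1K2/[H⁺]²) = 1/(1 + 10^+1.66 + 10^+0.00) = 0.02096
DIC = [CO2*]/α₀ = 1.964×10^-5 / 0.02096 = 0.937 mmol/kg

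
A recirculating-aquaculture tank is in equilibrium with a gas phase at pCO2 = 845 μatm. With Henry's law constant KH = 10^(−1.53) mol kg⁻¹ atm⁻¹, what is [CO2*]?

[CO2*] = 24.9 μmol/kg

KH = 10^(−1.53) = 2.951×10^-2 mol kg⁻¹ atm⁻¹
[CO2*] = KH · pCO2 = 2.951×10^-2 × 845×10^-6 atm = 2.49×10^-5 mol/kg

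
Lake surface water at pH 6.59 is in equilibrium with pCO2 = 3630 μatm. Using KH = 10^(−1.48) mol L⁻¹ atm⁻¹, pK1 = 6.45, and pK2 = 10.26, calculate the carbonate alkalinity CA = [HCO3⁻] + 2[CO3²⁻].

CA = 0.166 mmol/L

[CO2*] = KH · pCO2 = 10^(−1.48) × 3630×10^-6 = 1.202×10^-4 mol/L
α₀ = 1/(1 + K1/[H⁺] + K1K2/[H⁺]²) = 1/(1 + 10^+0.14 + 10^-3.53) = 0.4200
DIC = [CO2*]/α₀ = 1.202×10^-4 / 0.4200 = 0.2862 mmol/L
CA = (α₁ + 2α₂)·DIC = (0.5798 + 2×0.0001240) × 0.2862 = 0.166 mmol/L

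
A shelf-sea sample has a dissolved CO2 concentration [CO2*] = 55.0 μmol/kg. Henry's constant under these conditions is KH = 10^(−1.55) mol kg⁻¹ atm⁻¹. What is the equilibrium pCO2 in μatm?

KH = 10^(−1.55) = 2.818×10^-2 mol kg⁻¹ atm⁻¹
pCO2 = [CO2*]/KH = 55.0×10^-6 / 2.818×10^-2 = 1.95×10^-3 atm = 1950 μatm

pCO2 = 1950 μatm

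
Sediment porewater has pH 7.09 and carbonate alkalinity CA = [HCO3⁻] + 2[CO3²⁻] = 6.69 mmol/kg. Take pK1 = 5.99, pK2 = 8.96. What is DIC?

CA = [HCO3⁻] + 2[CO3²⁻] = (α₁ + 2α₂)·DIC
At pH 7.09: [H⁺]/K1 = 10^-1.10 = 0.079433, K2/[H⁺] = 10^-1.87 = 0.013490
α₁ = 1/(1 + 0.079433 + 0.013490) = 1/1.0929 = 0.9150; α₂ = α₁·K2/[H⁺] = 0.01234
α₁ + 2α₂ = 0.9397
DIC = CA / (α₁ + 2α₂) = 6.69 / 0.9397 = 7.12 mmol/kg

DIC = 7.12 mmol/kg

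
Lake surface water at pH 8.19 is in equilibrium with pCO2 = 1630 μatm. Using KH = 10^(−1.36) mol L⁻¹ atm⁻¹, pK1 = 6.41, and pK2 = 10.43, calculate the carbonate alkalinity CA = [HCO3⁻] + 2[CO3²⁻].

[CO2*] = KH · pCO2 = 10^(−1.36) × 1630×10^-6 = 7.115×10^-5 mol/L
α₀ = 1/(1 + K1/[H⁺] + K1K2/[H⁺]²) = 1/(1 + 10^+1.78 + 10^-0.46) = 0.01623
DIC = [CO2*]/α₀ = 7.115×10^-5 / 0.01623 = 4.383 mmol/L
CA = (α₁ + 2α₂)·DIC = (0.9781 + 2×0.005629) × 4.383 = 4.34 mmol/L

CA = 4.34 mmol/L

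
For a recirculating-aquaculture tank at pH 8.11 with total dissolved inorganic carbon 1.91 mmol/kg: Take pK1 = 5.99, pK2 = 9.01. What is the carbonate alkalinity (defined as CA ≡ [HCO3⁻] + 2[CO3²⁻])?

CA = 2.11 mmol/kg

CA = [HCO3⁻] + 2[CO3²⁻] = (α₁ + 2α₂)·DIC
At pH 8.11: [H⁺]/K1 = 10^-2.12 = 0.0075858, K2/[H⁺] = 10^-0.90 = 0.12589
α₁ = 1/(1 + 0.0075858 + 0.12589) = 1/1.1335 = 0.8822; α₂ = α₁·K2/[H⁺] = 0.1111
α₁ + 2α₂ = 1.1044
CA = 1.1044 × 1.91 = 2.11 mmol/kg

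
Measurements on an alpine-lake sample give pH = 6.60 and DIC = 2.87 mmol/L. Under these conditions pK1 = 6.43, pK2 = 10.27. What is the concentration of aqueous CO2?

[CO2*] = 1.16 mmol/L

α₀ = 1 / (1 + K1/[H⁺] + K1K2/[H⁺]²) = 1 / (1 + 10^+0.17 + 10^-3.50)
   = 1 / (1 + 1.4791 + 0.00031623) = 1/2.4794 = 0.4033
[CO2*] = α₀ × DIC = 0.4033 × 2.87 = 1.16 mmol/L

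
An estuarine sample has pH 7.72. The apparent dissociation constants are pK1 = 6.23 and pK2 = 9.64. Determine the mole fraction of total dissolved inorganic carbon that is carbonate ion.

α₂ = 0.0115

α₂ = 1 / (1 + [H⁺]/K2 + [H⁺]²/(K1K2)) = 1 / (1 + 10^+1.92 + 10^+0.43)
   = 1 / (1 + 83.176 + 2.6915) = 1/86.868 = 0.01151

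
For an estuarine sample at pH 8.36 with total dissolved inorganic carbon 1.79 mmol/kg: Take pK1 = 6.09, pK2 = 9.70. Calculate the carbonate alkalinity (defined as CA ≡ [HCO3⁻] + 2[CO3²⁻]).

CA = 1.86 mmol/kg

CA = [HCO3⁻] + 2[CO3²⁻] = (α₁ + 2α₂)·DIC
At pH 8.36: [H⁺]/K1 = 10^-2.27 = 0.0053703, K2/[H⁺] = 10^-1.34 = 0.045709
α₁ = 1/(1 + 0.0053703 + 0.045709) = 1/1.0511 = 0.9514; α₂ = α₁·K2/[H⁺] = 0.04349
α₁ + 2α₂ = 1.0384
CA = 1.0384 × 1.79 = 1.86 mmol/kg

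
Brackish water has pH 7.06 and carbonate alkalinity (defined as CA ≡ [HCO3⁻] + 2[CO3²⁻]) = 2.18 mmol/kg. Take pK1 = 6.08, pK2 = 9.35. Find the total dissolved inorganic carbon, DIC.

DIC = 2.39 mmol/kg

CA = [HCO3⁻] + 2[CO3²⁻] = (α₁ + 2α₂)·DIC
At pH 7.06: [H⁺]/K1 = 10^-0.98 = 0.10471, K2/[H⁺] = 10^-2.29 = 0.0051286
α₁ = 1/(1 + 0.10471 + 0.0051286) = 1/1.1098 = 0.9010; α₂ = α₁·K2/[H⁺] = 0.004621
α₁ + 2α₂ = 0.9103
DIC = CA / (α₁ + 2α₂) = 2.18 / 0.9103 = 2.39 mmol/kg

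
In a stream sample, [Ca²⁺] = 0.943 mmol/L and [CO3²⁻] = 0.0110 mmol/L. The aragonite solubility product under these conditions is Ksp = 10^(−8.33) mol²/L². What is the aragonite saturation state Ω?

Ksp = 10^(−8.33) = 4.677×10^-9
Ω = [Ca²⁺][CO3²⁻]/Ksp = (0.943×10^-3)(0.0110×10^-3) / 4.677×10^-9 = 2.22

Ω = 2.22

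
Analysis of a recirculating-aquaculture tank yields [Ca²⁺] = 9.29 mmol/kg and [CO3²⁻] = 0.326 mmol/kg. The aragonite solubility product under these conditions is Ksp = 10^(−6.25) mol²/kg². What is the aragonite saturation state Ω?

Ksp = 10^(−6.25) = 5.623×10^-7
Ω = [Ca²⁺][CO3²⁻]/Ksp = (9.29×10^-3)(0.326×10^-3) / 5.623×10^-7 = 5.39

Ω = 5.39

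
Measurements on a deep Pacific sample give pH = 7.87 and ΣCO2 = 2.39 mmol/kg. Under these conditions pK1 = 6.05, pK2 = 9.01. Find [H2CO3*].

[CO2*] = 0.0333 mmol/kg

α₀ = 1 / (1 + K1/[H⁺] + K1K2/[H⁺]²) = 1 / (1 + 10^+1.82 + 10^+0.68)
   = 1 / (1 + 66.069 + 4.7863) = 1/71.856 = 0.01392
[CO2*] = α₀ × DIC = 0.01392 × 2.39 = 0.0333 mmol/kg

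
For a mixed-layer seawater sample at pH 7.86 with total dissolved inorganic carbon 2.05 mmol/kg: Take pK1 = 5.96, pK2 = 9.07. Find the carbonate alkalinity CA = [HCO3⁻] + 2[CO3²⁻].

CA = 2.14 mmol/kg

CA = [HCO3⁻] + 2[CO3²⁻] = (α₁ + 2α₂)·DIC
At pH 7.86: [H⁺]/K1 = 10^-1.90 = 0.012589, K2/[H⁺] = 10^-1.21 = 0.061660
α₁ = 1/(1 + 0.012589 + 0.061660) = 1/1.0742 = 0.9309; α₂ = α₁·K2/[H⁺] = 0.05740
α₁ + 2α₂ = 1.0457
CA = 1.0457 × 2.05 = 2.14 mmol/kg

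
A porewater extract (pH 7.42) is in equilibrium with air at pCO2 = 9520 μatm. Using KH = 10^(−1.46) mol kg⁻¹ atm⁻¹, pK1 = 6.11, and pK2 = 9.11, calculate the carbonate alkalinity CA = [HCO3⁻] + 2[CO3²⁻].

CA = 7.01 mmol/kg

[CO2*] = KH · pCO2 = 10^(−1.46) × 9520×10^-6 = 3.301×10^-4 mol/kg
α₀ = 1/(1 + K1/[H⁺] + K1K2/[H⁺]²) = 1/(1 + 10^+1.31 + 10^-0.38) = 0.04580
DIC = [CO2*]/α₀ = 3.301×10^-4 / 0.04580 = 7.207 mmol/kg
CA = (α₁ + 2α₂)·DIC = (0.9351 + 2×0.01909) × 7.207 = 7.01 mmol/kg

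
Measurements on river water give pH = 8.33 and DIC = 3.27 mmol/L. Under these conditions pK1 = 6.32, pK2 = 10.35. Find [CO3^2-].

[CO3²⁻] = 0.0306 mmol/L

α₂ = 1 / (1 + [H⁺]/K2 + [H⁺]²/(K1K2)) = 1 / (1 + 10^+2.02 + 10^+0.01)
   = 1 / (1 + 104.71 + 1.0233) = 1/106.74 = 0.009369
[CO3²⁻] = α₂ × DIC = 0.009369 × 3.27 = 0.0306 mmol/L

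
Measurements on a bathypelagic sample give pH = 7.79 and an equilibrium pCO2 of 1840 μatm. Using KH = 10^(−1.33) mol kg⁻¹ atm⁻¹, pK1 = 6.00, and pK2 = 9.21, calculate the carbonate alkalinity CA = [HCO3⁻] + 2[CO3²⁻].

CA = 5.71 mmol/kg

[CO2*] = KH · pCO2 = 10^(−1.33) × 1840×10^-6 = 8.606×10^-5 mol/kg
α₀ = 1/(1 + K1/[H⁺] + K1K2/[H⁺]²) = 1/(1 + 10^+1.79 + 10^+0.37) = 0.01538
DIC = [CO2*]/α₀ = 8.606×10^-5 / 0.01538 = 5.594 mmol/kg
CA = (α₁ + 2α₂)·DIC = (0.9486 + 2×0.03606) × 5.594 = 5.71 mmol/kg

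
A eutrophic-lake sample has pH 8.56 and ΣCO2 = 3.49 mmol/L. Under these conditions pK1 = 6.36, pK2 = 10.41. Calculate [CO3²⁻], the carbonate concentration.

[CO3²⁻] = 0.0483 mmol/L

α₂ = 1 / (1 + [H⁺]/K2 + [H⁺]²/(K1K2)) = 1 / (1 + 10^+1.85 + 10^-0.35)
   = 1 / (1 + 70.795 + 0.44668) = 1/72.241 = 0.01384
[CO3²⁻] = α₂ × DIC = 0.01384 × 3.49 = 0.0483 mmol/L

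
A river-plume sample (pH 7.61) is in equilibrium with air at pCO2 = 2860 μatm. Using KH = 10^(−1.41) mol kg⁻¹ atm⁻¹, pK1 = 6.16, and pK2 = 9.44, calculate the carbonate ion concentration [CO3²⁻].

[CO3²⁻] = 0.0464 mmol/kg

[CO2*] = KH · pCO2 = 10^(−1.41) × 2860×10^-6 = 1.113×10^-4 mol/kg
α₀ = 1/(1 + K1/[H⁺] + K1K2/[H⁺]²) = 1/(1 + 10^+1.45 + 10^-0.38) = 0.03378
DIC = [CO2*]/α₀ = 1.113×10^-4 / 0.03378 = 3.294 mmol/kg
[CO3²⁻] = α₂·DIC; α₂ = 0.01408, so [CO3²⁻] = 0.01408 × 3.294 = 0.0464 mmol/kg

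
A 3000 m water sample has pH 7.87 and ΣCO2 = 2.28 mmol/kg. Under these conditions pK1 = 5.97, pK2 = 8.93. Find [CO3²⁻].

α₂ = 1 / (1 + [H⁺]/K2 + [H⁺]²/(K1K2)) = 1 / (1 + 10^+1.06 + 10^-0.84)
   = 1 / (1 + 11.482 + 0.14454) = 1/12.626 = 0.07920
[CO3²⁻] = α₂ × DIC = 0.07920 × 2.28 = 0.181 mmol/kg

[CO3²⁻] = 0.181 mmol/kg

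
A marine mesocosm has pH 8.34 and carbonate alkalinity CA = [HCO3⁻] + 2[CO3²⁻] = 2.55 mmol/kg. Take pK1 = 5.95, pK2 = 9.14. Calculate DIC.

DIC = 2.25 mmol/kg

CA = [HCO3⁻] + 2[CO3²⁻] = (α₁ + 2α₂)·DIC
At pH 8.34: [H⁺]/K1 = 10^-2.39 = 0.0040738, K2/[H⁺] = 10^-0.80 = 0.15849
α₁ = 1/(1 + 0.0040738 + 0.15849) = 1/1.1626 = 0.8602; α₂ = α₁·K2/[H⁺] = 0.1363
α₁ + 2α₂ = 1.1328
DIC = CA / (α₁ + 2α₂) = 2.55 / 1.1328 = 2.25 mmol/kg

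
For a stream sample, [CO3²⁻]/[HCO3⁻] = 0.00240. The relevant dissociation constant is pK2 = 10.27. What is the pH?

pH = 7.65

From K2 = [H⁺][CO3²⁻]/[HCO3⁻]:  pH = pK2 + log₁₀([CO3²⁻]/[HCO3⁻])
log₁₀(0.00240) = -2.620
pH = 10.27 + (-2.620) = 7.65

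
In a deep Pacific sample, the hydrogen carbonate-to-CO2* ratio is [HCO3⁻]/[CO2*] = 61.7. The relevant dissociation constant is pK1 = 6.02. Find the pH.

pH = 7.81

From K1 = [H⁺][HCO3⁻]/[CO2*]:  pH = pK1 + log₁₀([HCO3⁻]/[CO2*])
log₁₀(61.7) = +1.790
pH = 6.02 + (+1.790) = 7.81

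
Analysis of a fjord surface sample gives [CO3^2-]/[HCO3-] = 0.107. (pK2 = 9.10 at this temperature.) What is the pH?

From K2 = [H⁺][CO3^2-]/[HCO3-]:  pH = pK2 + log₁₀([CO3^2-]/[HCO3-])
log₁₀(0.107) = -0.971
pH = 9.10 + (-0.971) = 8.13

pH = 8.13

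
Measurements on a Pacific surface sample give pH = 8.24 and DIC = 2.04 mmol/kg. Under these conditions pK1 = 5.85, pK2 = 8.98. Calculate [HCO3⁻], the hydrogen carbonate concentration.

α₁ = 1 / (1 + [H⁺]/K1 + K2/[H⁺]) = 1 / (1 + 10^-2.39 + 10^-0.74)
   = 1 / (1 + 0.0040738 + 0.18197) = 1/1.1860 = 0.8431
[HCO3⁻] = α₁ × DIC = 0.8431 × 2.04 = 1.72 mmol/kg

[HCO3⁻] = 1.72 mmol/kg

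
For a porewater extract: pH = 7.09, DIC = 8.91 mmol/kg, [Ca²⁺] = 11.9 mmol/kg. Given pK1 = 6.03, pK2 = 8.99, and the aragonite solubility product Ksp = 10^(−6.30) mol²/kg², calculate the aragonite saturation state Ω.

Ω = 2.42

α₂ = 1 / (1 + [H⁺]/K2 + [H⁺]²/(K1K2)) = 1 / (1 + 10^+1.90 + 10^+0.84)
   = 1 / (1 + 79.433 + 6.9183) = 1/87.351 = 0.01145
[CO3²⁻] = α₂ × DIC = 0.01145 × 8.91 = 0.1020 mmol/kg
Ksp = 10^(−6.30) = 5.012×10^-7
Ω = [Ca²⁺][CO3²⁻]/Ksp = (11.9×10^-3)(1.020×10^-4) / 5.012×10^-7 = 2.42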